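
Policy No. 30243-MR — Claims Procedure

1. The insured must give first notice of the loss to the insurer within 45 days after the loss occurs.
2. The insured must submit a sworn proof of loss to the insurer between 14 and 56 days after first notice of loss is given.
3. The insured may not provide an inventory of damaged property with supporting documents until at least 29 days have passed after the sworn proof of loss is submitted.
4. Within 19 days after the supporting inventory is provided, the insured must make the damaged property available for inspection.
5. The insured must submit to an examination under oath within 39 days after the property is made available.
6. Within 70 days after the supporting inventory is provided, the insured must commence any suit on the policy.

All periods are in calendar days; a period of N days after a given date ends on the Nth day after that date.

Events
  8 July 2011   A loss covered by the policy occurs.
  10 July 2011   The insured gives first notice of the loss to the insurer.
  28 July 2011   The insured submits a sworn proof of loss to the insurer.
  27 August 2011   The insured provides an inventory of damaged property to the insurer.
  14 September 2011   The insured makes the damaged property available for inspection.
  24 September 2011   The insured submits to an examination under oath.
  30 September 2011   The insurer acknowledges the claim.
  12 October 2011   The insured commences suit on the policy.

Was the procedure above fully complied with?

Yes

Step 1: 45 days after 8 July 2011 (when the loss occurs) is 22 August 2011; 10 July 2011 is within that limit.
Step 2: the window is 14–56 days after 10 July 2011 (when first notice of loss is given), so 24 July 2011 through 4 September 2011; done 28 July 2011 — within the window.
Step 3: the earliest permitted date is 29 days after 28 July 2011 (when the sworn proof of loss is submitted), i.e. 26 August 2011; done 27 August 2011 — permitted.
Step 4: 19 days after 27 August 2011 (when the supporting inventory is provided) is 15 September 2011; done 14 September 2011 — timely.
Step 5: 39 days after 14 September 2011 (when the property is made available) is 23 October 2011; 24 September 2011 is within that limit.
Step 6: 70 days after 27 August 2011 (when the supporting inventory is provided) is 5 November 2011; 12 October 2011 is within that limit.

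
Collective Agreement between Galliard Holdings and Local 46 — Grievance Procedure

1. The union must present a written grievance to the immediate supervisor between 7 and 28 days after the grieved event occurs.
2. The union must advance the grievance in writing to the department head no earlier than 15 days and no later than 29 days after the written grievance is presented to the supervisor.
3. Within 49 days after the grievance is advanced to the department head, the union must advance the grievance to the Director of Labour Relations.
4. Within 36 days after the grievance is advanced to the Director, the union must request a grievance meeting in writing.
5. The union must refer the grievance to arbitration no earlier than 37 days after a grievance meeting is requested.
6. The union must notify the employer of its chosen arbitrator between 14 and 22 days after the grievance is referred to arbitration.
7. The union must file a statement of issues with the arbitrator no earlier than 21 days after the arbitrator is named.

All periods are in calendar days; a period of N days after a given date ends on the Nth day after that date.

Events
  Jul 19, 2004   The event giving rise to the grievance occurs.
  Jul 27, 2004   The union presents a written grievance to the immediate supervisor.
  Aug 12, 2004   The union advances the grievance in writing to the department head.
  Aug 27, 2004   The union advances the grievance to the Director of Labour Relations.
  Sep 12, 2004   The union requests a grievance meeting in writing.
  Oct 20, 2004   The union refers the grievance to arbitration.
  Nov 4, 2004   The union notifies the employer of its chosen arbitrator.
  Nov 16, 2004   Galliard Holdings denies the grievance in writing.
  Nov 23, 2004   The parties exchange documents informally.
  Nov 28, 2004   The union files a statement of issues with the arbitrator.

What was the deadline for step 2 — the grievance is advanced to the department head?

Aug 25, 2004

Step 2 runs from Jul 27, 2004, when the written grievance is presented to the supervisor. The window is 15–29 days after Jul 27, 2004; it closes on Aug 25, 2004.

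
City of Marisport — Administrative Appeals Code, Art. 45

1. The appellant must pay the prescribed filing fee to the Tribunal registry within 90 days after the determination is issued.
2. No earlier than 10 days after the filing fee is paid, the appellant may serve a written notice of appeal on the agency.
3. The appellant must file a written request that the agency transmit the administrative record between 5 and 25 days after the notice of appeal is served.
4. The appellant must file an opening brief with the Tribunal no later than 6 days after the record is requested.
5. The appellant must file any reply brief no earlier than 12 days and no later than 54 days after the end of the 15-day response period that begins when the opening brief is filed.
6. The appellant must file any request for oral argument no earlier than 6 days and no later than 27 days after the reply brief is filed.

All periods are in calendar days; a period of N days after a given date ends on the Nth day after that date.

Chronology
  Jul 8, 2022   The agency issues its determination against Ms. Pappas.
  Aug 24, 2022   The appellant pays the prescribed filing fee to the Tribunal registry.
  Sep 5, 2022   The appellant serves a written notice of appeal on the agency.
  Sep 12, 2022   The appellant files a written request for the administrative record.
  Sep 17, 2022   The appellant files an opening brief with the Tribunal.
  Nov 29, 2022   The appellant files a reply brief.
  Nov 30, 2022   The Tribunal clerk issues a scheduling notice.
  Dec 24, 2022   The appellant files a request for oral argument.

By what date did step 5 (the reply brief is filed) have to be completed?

Nov 25, 2022

The opening brief is filed on Sep 17, 2022; the 15-day response period therefore ends Oct 2, 2022, and step 5 runs from that date. The window is 12–54 days after Oct 2, 2022; it closes on Nov 25, 2022.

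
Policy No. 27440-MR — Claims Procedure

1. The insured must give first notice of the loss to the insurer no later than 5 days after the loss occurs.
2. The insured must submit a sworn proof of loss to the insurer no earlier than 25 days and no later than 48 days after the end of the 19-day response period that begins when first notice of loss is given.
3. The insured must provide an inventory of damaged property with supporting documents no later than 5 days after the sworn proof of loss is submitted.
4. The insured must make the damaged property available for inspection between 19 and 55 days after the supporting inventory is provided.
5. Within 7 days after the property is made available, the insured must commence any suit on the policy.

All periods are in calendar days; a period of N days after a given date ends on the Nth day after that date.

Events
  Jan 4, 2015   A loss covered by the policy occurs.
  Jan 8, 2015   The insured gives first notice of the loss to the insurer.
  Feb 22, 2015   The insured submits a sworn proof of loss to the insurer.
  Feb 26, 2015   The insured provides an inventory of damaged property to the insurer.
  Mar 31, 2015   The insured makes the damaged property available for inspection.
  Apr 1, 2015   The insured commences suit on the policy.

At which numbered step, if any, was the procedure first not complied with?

Step 1: 5 days after Jan 4, 2015 (when the loss occurs) is Jan 9, 2015; completed Jan 8, 2015, before the deadline.
Step 2: the window is 25–48 days after Jan 27, 2015 (end of the 19-day response period, which began when first notice of loss is given on Jan 8, 2015), so Feb 21, 2015 through Mar 16, 2015; Feb 22, 2015 falls inside that range.
Step 3: 5 days after Feb 22, 2015 (when the sworn proof of loss is submitted) is Feb 27, 2015; Feb 26, 2015 is within that limit.
Step 4: the window is 19–55 days after Feb 26, 2015 (when the supporting inventory is provided), so Mar 17, 2015 through Apr 22, 2015; done Mar 31, 2015, which is between those dates.
Step 5: 7 days after Mar 31, 2015 (when the property is made available) is Apr 7, 2015; completed Apr 1, 2015, before the deadline.

None — every step was satisfied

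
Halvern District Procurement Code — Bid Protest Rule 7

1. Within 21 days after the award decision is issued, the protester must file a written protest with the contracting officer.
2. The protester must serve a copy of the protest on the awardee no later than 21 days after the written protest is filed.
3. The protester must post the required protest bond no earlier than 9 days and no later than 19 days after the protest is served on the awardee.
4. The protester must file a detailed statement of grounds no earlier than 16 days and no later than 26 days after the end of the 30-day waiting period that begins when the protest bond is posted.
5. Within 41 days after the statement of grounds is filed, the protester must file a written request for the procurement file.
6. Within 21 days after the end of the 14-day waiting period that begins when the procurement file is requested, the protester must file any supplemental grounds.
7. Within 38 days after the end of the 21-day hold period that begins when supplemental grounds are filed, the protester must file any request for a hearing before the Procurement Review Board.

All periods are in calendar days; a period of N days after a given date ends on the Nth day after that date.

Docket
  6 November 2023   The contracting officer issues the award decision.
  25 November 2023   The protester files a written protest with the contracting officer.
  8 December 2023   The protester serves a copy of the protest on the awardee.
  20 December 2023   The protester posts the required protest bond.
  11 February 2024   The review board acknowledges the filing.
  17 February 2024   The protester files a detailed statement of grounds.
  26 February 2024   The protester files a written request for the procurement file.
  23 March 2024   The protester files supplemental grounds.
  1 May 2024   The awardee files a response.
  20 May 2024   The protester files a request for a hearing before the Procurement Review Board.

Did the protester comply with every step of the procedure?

No

(1) due by 6 November 2023 + 21 days = 27 November 2023; done 25 November 2023 — timely.
(2) due by 25 November 2023 + 21 days = 16 December 2023; done 8 December 2023 — timely.
(3) the permitted window runs from 8 December 2023 + 9 = 17 December 2023 to 8 December 2023 + 19 = 27 December 2023; done 20 December 2023 — within the window.
(4) the permitted window runs from 19 January 2024 + 16 = 4 February 2024 to 19 January 2024 + 26 = 14 February 2024; 17 February 2024 is 3 days past the end of the window.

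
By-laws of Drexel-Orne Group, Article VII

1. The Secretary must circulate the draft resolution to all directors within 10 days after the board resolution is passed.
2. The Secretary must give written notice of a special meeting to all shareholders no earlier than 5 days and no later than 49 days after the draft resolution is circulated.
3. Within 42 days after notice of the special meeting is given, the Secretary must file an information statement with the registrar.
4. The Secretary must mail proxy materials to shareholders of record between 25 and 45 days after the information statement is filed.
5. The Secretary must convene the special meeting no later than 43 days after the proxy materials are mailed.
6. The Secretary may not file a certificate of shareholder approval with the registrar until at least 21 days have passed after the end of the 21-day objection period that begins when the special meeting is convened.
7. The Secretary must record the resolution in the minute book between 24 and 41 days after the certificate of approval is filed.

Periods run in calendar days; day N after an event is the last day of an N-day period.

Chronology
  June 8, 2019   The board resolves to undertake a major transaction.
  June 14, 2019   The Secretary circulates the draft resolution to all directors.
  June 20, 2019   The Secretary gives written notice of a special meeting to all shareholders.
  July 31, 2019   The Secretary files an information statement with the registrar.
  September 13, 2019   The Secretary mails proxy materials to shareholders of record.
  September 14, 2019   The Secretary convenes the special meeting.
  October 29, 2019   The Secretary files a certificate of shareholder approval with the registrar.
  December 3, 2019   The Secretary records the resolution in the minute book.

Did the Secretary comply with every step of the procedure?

(1) due by June 8, 2019 + 10 days = June 18, 2019; June 14, 2019 is within that limit.
(2) the permitted window runs from June 14, 2019 + 5 = June 19, 2019 to June 14, 2019 + 49 = August 2, 2019; done June 20, 2019 — within the window.
(3) due by June 20, 2019 + 42 days = August 1, 2019; July 31, 2019 is within that limit.
(4) the permitted window runs from July 31, 2019 + 25 = August 25, 2019 to July 31, 2019 + 45 = September 14, 2019; September 13, 2019 falls inside that range.
(5) due by September 13, 2019 + 43 days = October 26, 2019; completed September 14, 2019, before the deadline.
(6) permitted from October 5, 2019 + 21 days = October 26, 2019 onward; done October 29, 2019, after the minimum wait.
(7) the permitted window runs from October 29, 2019 + 24 = November 22, 2019 to October 29, 2019 + 41 = December 9, 2019; December 3, 2019 falls inside that range.

Yes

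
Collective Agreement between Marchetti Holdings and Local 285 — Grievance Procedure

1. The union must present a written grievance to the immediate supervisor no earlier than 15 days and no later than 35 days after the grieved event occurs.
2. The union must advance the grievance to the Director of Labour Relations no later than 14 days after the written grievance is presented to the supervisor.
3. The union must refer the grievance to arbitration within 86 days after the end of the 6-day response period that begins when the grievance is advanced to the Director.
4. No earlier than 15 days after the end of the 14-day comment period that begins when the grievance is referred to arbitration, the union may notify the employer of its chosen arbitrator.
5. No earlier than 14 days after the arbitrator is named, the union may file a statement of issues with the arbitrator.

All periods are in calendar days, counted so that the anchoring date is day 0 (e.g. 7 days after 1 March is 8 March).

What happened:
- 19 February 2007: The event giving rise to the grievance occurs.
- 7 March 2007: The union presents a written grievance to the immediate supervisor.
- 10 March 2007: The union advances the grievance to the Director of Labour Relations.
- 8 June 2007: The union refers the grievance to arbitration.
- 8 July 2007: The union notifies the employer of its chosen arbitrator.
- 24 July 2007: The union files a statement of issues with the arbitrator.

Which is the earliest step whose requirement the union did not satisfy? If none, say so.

None — every step was satisfied

Step 1: the window is 15–35 days after 19 February 2007 (when the grieved event occurs), so 6 March 2007 through 26 March 2007; done 7 March 2007, which is between those dates.
Step 2: 14 days after 7 March 2007 (when the written grievance is presented to the supervisor) is 21 March 2007; done 10 March 2007 — timely.
Step 3: 86 days after 16 March 2007 (end of the 6-day response period, which began when the grievance is advanced to the Director on 10 March 2007) is 10 June 2007; 8 June 2007 is within that limit.
Step 4: the earliest permitted date is 15 days after 22 June 2007 (end of the 14-day comment period, which began when the grievance is referred to arbitration on 8 June 2007), i.e. 7 July 2007; done 8 July 2007 — permitted.
Step 5: the earliest permitted date is 14 days after 8 July 2007 (when the arbitrator is named), i.e. 22 July 2007; done 24 July 2007, after the minimum wait.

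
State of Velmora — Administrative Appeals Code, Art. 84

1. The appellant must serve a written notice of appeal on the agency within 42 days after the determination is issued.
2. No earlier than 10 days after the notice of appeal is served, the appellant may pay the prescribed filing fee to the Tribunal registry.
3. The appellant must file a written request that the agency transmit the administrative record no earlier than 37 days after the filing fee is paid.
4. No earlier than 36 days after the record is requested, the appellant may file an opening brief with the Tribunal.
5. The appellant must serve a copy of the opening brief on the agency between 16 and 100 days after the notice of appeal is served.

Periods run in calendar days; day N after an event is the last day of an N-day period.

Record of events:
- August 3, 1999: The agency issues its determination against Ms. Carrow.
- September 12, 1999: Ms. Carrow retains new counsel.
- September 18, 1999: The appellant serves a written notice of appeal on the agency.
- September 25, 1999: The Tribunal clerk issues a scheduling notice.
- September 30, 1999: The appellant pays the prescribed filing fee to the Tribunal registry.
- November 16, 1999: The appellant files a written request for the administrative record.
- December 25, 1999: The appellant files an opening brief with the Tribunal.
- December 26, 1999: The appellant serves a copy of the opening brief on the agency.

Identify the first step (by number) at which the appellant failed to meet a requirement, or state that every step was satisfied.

Step 1

Step 1: 42 days after August 3, 1999 (when the determination is issued) is September 14, 1999; not done until September 18, 1999, 4 days after the deadline.
The procedure was therefore not followed at step 1.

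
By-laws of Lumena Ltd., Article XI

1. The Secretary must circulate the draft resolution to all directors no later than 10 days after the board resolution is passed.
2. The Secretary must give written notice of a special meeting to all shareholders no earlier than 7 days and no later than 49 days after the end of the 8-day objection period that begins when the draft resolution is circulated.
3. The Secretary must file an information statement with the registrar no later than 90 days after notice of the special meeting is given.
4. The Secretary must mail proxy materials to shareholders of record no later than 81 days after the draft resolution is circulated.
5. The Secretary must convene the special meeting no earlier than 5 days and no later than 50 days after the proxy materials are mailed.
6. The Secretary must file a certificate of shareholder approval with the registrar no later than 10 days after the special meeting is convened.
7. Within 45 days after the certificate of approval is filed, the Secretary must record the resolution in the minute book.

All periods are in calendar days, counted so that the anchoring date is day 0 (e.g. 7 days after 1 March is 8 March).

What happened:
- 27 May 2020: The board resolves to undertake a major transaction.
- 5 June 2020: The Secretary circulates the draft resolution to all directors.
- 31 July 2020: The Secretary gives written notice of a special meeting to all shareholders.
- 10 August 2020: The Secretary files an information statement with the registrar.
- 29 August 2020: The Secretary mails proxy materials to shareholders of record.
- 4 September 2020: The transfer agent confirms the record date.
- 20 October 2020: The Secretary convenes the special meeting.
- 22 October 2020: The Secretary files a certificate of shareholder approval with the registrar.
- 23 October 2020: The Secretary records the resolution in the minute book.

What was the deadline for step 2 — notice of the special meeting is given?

The draft resolution is circulated on 5 June 2020; the 8-day objection period therefore ends 13 June 2020, and step 2 runs from that date. The window is 7–49 days after 13 June 2020; it closes on 1 August 2020.

1 August 2020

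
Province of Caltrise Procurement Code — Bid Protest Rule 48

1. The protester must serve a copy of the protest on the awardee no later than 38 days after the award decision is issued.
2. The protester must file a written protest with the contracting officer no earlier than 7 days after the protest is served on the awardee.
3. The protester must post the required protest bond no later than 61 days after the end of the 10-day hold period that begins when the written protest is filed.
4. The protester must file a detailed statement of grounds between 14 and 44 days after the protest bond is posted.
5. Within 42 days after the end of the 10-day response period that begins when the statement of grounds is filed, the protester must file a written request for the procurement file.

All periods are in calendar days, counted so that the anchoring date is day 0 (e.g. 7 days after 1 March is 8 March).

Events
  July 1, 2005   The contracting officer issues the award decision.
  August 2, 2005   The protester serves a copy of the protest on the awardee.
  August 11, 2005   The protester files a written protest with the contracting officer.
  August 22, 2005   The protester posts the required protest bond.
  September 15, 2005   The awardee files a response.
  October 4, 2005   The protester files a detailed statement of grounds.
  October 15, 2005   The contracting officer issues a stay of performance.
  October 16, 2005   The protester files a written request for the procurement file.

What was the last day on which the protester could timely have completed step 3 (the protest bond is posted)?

The written protest is filed on August 11, 2005; the 10-day hold period therefore ends August 21, 2005, and step 3 runs from that date. 61 days after August 21, 2005 is October 21, 2005.

October 21, 2005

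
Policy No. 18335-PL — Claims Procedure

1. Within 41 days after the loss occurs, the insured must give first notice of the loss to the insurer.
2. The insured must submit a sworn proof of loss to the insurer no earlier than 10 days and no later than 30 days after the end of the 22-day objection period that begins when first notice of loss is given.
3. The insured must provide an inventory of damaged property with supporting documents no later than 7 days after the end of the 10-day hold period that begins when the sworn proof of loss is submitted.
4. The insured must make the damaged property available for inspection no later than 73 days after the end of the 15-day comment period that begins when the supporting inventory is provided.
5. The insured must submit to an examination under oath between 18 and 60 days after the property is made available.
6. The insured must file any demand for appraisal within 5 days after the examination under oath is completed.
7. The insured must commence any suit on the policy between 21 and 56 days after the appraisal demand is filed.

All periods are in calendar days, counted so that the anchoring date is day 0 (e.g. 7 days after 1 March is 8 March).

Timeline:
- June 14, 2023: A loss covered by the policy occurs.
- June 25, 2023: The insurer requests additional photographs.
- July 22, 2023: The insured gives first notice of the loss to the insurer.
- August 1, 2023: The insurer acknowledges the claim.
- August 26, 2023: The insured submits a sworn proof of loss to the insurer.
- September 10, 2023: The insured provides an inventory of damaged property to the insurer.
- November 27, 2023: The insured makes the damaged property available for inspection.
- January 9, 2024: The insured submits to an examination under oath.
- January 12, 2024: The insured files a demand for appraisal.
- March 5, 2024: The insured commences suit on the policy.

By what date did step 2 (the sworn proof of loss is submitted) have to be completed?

First notice of loss is given on July 22, 2023; the 22-day objection period therefore ends August 13, 2023, and step 2 runs from that date. The window is 10–30 days after August 13, 2023; it closes on September 12, 2023.

September 12, 2023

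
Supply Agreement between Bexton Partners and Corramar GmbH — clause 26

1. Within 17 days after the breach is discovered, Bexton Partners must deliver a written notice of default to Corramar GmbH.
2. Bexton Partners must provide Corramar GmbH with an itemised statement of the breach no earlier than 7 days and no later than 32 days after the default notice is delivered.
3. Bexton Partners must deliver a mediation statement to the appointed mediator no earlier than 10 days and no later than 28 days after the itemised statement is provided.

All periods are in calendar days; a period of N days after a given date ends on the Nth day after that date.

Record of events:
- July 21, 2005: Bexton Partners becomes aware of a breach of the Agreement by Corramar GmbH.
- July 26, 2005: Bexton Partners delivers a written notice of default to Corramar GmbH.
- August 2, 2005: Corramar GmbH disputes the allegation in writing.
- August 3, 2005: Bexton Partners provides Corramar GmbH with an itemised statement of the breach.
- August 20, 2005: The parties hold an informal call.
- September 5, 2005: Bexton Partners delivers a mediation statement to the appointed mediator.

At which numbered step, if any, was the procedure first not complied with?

Step 1 — counting 17 days from July 21, 2005 (when the breach is discovered) gives a deadline of August 7, 2005; done July 26, 2005 — timely.
Step 2 — 7 and 32 days from July 26, 2005 (when the default notice is delivered) are August 2, 2005 and August 27, 2005 respectively; done August 3, 2005, which is between those dates.
Step 3 — 10 and 28 days from August 3, 2005 (when the itemised statement is provided) are August 13, 2005 and August 31, 2005 respectively; done September 5, 2005 — 5 days after the window closed.
That is the first point of non-compliance.

Step 3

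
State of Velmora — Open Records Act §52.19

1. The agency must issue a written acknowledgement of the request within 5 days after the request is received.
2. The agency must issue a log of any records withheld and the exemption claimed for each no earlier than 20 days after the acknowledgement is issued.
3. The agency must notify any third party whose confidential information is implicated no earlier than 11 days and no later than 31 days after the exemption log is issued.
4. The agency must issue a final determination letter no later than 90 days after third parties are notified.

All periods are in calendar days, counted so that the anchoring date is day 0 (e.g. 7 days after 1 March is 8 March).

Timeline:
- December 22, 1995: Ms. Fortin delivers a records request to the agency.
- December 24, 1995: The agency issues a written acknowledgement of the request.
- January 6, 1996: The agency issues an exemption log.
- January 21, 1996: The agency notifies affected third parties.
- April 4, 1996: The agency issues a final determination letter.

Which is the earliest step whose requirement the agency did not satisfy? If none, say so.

Step 1 — counting 5 days from December 22, 1995 (when the request is received) gives a deadline of December 27, 1995; completed December 24, 1995, before the deadline.
Step 2 — must wait 20 days from December 24, 1995 (when the acknowledgement is issued), so not before January 13, 1996; done January 6, 1996 — 7 days too early.
That is the first point of non-compliance.

Step 2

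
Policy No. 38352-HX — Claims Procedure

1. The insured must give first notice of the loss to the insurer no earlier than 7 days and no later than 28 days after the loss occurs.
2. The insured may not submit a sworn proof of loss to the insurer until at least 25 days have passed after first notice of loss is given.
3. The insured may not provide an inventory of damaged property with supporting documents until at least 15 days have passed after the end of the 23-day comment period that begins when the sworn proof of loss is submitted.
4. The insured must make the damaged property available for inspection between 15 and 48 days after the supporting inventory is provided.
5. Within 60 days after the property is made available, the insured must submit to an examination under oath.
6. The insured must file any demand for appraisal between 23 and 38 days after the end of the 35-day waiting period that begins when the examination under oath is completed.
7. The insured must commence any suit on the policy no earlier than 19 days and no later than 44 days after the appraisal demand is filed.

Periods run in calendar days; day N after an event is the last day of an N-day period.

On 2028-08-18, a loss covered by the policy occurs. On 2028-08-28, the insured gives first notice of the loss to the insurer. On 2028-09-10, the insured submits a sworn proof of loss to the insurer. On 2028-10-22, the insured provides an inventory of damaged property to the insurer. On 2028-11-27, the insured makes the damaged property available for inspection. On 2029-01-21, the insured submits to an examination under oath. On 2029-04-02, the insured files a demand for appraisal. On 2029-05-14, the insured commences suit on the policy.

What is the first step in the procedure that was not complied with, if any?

Step 1: the window is 7–28 days after 2028-08-18 (when the loss occurs), so 2028-08-25 through 2028-09-15; done 2028-08-28, which is between those dates.
Step 2: the earliest permitted date is 25 days after 2028-08-28 (when first notice of loss is given), i.e. 2028-09-22; done 2028-09-10 — 12 days too early.
No need to go further; step 2 was not satisfied.

Step 2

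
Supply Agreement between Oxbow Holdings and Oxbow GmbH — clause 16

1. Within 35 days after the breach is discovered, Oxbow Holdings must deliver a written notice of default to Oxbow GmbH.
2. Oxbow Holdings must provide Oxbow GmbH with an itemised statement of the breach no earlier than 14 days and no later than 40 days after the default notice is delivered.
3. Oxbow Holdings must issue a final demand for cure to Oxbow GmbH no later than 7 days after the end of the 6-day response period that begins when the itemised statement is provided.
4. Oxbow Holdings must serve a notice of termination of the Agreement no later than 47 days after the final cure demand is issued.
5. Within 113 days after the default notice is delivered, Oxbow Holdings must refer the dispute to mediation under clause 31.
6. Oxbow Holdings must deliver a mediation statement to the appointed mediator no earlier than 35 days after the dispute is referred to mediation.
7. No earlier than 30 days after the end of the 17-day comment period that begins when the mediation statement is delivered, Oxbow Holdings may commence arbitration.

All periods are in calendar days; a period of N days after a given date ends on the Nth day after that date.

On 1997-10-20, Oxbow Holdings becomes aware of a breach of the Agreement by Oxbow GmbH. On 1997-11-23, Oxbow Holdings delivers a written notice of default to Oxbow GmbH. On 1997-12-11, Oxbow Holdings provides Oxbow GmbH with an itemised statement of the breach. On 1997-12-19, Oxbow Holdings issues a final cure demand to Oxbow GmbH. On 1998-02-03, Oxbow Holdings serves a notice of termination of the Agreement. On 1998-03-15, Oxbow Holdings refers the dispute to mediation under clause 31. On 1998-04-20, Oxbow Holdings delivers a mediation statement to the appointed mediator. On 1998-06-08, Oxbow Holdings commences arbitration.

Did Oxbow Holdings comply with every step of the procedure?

(1) due by 1997-10-20 + 35 days = 1997-11-24; completed 1997-11-23, before the deadline.
(2) the permitted window runs from 1997-11-23 + 14 = 1997-12-07 to 1997-11-23 + 40 = 1998-01-02; done 1997-12-11 — within the window.
(3) due by 1997-12-17 + 7 days = 1997-12-24; done 1997-12-19 — timely.
(4) due by 1997-12-19 + 47 days = 1998-02-04; done 1998-02-03 — timely.
(5) due by 1997-11-23 + 113 days = 1998-03-16; done 1998-03-15 — timely.
(6) permitted from 1998-03-15 + 35 days = 1998-04-19 onward; 1998-04-20 is on or after that date.
(7) permitted from 1998-05-07 + 30 days = 1998-06-06 onward; done 1998-06-08, after the minimum wait.

Yes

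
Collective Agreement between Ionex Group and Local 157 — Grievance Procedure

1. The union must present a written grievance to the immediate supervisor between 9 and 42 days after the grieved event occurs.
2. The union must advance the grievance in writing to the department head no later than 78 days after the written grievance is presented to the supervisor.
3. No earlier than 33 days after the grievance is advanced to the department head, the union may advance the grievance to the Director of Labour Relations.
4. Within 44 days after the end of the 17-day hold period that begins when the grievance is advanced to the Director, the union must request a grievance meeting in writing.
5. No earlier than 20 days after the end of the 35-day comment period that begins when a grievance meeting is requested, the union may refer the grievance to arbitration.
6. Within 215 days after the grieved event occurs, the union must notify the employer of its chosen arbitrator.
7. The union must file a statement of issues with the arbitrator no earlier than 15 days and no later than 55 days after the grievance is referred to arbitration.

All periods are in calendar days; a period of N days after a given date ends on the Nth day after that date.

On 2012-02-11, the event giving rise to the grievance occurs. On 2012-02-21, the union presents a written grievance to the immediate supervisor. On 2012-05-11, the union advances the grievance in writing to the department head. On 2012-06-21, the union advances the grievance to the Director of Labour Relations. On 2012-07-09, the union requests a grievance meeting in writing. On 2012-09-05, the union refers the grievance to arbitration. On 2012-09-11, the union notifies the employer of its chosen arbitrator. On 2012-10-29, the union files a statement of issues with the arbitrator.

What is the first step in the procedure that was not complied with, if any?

Step 2

Step 1 — 9 and 42 days from 2012-02-11 (when the grieved event occurs) are 2012-02-20 and 2012-03-24 respectively; done 2012-02-21, which is between those dates.
Step 2 — counting 78 days from 2012-02-21 (when the written grievance is presented to the supervisor) gives a deadline of 2012-05-09; not done until 2012-05-11, 2 days after the deadline.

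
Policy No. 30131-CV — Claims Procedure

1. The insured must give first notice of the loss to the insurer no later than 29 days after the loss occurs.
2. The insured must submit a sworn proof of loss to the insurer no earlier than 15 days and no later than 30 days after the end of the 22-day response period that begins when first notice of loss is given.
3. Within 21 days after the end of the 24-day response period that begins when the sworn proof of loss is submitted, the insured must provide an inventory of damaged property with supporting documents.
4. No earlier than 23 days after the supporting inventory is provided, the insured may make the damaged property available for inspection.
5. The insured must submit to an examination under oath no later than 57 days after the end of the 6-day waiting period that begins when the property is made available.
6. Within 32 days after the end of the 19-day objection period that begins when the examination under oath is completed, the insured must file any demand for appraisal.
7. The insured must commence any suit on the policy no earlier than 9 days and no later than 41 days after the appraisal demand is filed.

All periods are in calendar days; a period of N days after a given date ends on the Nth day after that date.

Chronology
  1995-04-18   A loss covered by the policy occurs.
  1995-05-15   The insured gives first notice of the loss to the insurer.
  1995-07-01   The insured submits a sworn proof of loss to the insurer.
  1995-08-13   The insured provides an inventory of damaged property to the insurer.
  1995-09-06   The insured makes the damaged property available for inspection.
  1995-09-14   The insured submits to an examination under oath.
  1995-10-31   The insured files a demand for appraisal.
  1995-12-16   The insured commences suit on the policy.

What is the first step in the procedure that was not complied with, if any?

Step 1 — counting 29 days from 1995-04-18 (when the loss occurs) gives a deadline of 1995-05-17; 1995-05-15 is within that limit.
Step 2 — 15 and 30 days from 1995-06-06 (end of the 22-day response period, which began when first notice of loss is given on 1995-05-15) are 1995-06-21 and 1995-07-06 respectively; done 1995-07-01 — within the window.
Step 3 — counting 21 days from 1995-07-25 (end of the 24-day response period, which began when the sworn proof of loss is submitted on 1995-07-01) gives a deadline of 1995-08-15; done 1995-08-13 — timely.
Step 4 — must wait 23 days from 1995-08-13 (when the supporting inventory is provided), so not before 1995-09-05; done 1995-09-06, after the minimum wait.
Step 5 — counting 57 days from 1995-09-12 (end of the 6-day waiting period, which began when the property is made available on 1995-09-06) gives a deadline of 1995-11-08; done 1995-09-14 — timely.
Step 6 — counting 32 days from 1995-10-03 (end of the 19-day objection period, which began when the examination under oath is completed on 1995-09-14) gives a deadline of 1995-11-04; completed 1995-10-31, before the deadline.
Step 7 — 9 and 41 days from 1995-10-31 (when the appraisal demand is filed) are 1995-11-09 and 1995-12-11 respectively; 1995-12-16 is 5 days past the end of the window.
The procedure was therefore not followed at step 7.

Step 7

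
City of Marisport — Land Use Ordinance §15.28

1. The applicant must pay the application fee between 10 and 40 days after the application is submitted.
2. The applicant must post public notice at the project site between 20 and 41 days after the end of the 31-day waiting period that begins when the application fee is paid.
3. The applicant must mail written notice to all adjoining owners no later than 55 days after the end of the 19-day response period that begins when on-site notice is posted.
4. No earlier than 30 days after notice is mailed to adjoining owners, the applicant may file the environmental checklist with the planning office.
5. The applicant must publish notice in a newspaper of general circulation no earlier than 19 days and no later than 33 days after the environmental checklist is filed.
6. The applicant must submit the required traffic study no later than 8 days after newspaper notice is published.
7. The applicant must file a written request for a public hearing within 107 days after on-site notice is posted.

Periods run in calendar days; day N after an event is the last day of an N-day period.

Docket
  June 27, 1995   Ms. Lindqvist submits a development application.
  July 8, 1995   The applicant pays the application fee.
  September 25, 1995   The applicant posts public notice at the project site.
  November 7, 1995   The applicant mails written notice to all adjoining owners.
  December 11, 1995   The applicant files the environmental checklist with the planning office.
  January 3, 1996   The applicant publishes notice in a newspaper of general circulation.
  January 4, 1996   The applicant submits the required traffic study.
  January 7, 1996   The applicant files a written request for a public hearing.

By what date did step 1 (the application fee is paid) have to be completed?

August 6, 1995

Step 1 runs from June 27, 1995, when the application is submitted. The window is 10–40 days after June 27, 1995; it closes on August 6, 1995.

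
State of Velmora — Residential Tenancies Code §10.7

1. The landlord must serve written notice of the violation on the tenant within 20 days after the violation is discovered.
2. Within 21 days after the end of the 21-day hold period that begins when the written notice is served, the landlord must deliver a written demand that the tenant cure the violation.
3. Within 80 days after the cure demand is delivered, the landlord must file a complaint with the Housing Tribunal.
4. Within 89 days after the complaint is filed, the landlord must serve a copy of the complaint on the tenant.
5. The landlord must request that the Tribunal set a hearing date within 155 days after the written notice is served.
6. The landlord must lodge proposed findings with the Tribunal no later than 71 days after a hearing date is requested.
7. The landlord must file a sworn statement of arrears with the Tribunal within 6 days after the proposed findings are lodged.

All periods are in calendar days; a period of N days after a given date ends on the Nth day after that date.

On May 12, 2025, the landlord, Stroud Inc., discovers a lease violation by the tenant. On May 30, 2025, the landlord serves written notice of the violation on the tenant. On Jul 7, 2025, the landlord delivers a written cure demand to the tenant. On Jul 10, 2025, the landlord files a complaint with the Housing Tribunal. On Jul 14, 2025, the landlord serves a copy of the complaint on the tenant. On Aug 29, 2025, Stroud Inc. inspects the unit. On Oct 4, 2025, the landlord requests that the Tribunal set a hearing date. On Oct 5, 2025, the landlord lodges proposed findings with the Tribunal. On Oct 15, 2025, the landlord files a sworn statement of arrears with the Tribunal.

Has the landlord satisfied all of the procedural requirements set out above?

No

Step 1: 20 days after May 12, 2025 (when the violation is discovered) is Jun 1, 2025; completed May 30, 2025, before the deadline.
Step 2: 21 days after Jun 20, 2025 (end of the 21-day hold period, which began when the written notice is served on May 30, 2025) is Jul 11, 2025; completed Jul 7, 2025, before the deadline.
Step 3: 80 days after Jul 7, 2025 (when the cure demand is delivered) is Sep 25, 2025; Jul 10, 2025 is within that limit.
Step 4: 89 days after Jul 10, 2025 (when the complaint is filed) is Oct 7, 2025; Jul 14, 2025 is within that limit.
Step 5: 155 days after May 30, 2025 (when the written notice is served) is Nov 1, 2025; Oct 4, 2025 is within that limit.
Step 6: 71 days after Oct 4, 2025 (when a hearing date is requested) is Dec 14, 2025; Oct 5, 2025 is within that limit.
Step 7: 6 days after Oct 5, 2025 (when the proposed findings are lodged) is Oct 11, 2025; done Oct 15, 2025 — 4 days late.
That is the first point of non-compliance.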